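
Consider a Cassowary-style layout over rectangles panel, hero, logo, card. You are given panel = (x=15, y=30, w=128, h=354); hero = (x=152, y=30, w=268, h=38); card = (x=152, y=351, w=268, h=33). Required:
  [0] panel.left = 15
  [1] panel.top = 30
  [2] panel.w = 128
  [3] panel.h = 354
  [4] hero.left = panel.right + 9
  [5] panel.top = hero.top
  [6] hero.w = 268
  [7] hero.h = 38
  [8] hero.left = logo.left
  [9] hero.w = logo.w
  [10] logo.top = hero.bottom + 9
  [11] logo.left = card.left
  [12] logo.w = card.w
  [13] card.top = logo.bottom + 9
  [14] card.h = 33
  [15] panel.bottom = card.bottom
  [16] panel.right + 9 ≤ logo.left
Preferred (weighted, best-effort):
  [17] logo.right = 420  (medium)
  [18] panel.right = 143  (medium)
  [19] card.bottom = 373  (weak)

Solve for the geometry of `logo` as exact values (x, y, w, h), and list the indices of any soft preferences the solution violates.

1. logo.x = 152  [hero.left = logo.left]
2. logo.w = 268  [hero.w = logo.w]
3. logo.y = 77  [logo.top = hero.bottom + 9]
4. logo.h = 265  [card.top = logo.bottom + 9]

logo = (x=152, y=77, w=268, h=265)
violated soft preferences: 19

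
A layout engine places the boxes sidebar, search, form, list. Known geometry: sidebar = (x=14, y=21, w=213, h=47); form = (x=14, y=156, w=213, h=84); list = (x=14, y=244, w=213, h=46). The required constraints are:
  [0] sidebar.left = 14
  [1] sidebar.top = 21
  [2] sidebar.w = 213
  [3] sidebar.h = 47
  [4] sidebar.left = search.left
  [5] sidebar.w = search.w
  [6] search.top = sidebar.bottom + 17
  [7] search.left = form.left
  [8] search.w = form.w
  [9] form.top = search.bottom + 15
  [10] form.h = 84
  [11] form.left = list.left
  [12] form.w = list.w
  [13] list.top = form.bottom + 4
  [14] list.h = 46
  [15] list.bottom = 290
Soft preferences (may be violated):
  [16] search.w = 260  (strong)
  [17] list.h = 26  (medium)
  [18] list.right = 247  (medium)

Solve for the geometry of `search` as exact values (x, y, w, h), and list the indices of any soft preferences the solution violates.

search = (x=14, y=85, w=213, h=56)
violated soft preferences: 16, 17, 18

1. search.x = 14  [sidebar.left = search.left]
2. search.w = 213  [sidebar.w = search.w]
3. search.y = 85  [search.top = sidebar.bottom + 17]
4. search.h = 56  [form.top = search.bottom + 15]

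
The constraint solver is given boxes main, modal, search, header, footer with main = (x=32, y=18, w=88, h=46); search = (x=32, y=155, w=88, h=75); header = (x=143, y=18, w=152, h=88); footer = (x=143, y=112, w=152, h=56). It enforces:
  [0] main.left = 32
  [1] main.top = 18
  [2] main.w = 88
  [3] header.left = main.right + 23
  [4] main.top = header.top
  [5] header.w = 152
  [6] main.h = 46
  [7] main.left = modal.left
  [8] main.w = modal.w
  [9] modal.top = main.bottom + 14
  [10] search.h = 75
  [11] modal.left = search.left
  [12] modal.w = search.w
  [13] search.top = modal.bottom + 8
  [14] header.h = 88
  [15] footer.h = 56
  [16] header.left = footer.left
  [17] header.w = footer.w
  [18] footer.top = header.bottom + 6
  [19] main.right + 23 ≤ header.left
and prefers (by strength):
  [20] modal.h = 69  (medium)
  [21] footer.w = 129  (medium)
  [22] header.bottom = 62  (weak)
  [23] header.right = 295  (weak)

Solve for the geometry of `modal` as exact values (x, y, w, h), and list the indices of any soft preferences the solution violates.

1. modal.x = 32  [main.left = modal.left]
2. modal.w = 88  [main.w = modal.w]
3. modal.y = 78  [modal.top = main.bottom + 14]
4. modal.h = 69  [search.top = modal.bottom + 8]

modal = (x=32, y=78, w=88, h=69)
violated soft preferences: 21, 22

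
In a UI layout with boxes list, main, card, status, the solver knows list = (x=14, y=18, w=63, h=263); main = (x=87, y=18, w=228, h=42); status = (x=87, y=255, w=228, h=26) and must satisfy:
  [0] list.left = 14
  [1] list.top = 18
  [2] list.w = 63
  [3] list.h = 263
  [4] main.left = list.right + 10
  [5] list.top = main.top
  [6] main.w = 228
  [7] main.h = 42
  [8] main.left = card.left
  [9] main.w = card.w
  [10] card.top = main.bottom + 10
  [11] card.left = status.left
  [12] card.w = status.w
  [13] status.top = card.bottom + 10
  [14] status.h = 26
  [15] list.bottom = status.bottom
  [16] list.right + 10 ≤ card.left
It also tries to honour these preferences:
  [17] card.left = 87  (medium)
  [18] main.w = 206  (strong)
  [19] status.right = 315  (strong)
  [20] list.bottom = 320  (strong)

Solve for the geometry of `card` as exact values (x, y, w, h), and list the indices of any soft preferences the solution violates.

1. card.x = 87  [main.left = card.left]
2. card.w = 228  [main.w = card.w]
3. card.y = 70  [card.top = main.bottom + 10]
4. card.h = 175  [status.top = card.bottom + 10]

card = (x=87, y=70, w=228, h=175)
violated soft preferences: 18, 20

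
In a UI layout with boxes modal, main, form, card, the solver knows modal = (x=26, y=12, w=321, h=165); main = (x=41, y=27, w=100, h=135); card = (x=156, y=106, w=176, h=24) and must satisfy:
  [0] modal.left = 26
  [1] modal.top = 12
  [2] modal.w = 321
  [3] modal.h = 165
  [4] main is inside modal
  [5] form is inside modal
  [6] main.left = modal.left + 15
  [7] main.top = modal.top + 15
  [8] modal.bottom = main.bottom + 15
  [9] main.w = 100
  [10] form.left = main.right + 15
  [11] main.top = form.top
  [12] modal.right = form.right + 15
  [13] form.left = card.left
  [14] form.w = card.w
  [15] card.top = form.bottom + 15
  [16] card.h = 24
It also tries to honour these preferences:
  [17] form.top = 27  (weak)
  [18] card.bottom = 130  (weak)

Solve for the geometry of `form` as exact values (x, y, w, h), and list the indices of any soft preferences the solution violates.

form = (x=156, y=27, w=176, h=64)
violated soft preferences: none

1. form.x = 156  [form.left = main.right + 15]
2. form.y = 27  [main.top = form.top]
3. form.w = 176  [modal.right = form.right + 15]
4. form.h = 64  [card.top = form.bottom + 15]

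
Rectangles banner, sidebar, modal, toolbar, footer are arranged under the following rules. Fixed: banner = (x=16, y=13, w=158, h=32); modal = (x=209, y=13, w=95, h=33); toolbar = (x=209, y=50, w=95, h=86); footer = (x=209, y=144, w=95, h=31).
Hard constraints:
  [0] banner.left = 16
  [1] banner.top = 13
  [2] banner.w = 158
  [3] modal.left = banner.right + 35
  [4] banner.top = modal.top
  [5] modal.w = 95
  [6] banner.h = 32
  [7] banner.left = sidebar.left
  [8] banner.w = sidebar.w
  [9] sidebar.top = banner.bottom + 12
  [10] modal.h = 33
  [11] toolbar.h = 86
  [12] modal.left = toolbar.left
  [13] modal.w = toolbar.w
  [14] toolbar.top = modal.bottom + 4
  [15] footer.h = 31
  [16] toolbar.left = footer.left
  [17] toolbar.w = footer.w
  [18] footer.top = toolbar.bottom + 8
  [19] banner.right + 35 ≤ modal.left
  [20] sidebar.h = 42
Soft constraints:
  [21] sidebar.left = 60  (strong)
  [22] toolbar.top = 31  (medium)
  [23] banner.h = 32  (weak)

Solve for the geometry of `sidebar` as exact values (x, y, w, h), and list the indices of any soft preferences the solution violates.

sidebar = (x=16, y=57, w=158, h=42)
violated soft preferences: 21, 22

1. sidebar.x = 16  [banner.left = sidebar.left]
2. sidebar.w = 158  [banner.w = sidebar.w]
3. sidebar.y = 57  [sidebar.top = banner.bottom + 12]
4. sidebar.h = 42  [sidebar.h = 42]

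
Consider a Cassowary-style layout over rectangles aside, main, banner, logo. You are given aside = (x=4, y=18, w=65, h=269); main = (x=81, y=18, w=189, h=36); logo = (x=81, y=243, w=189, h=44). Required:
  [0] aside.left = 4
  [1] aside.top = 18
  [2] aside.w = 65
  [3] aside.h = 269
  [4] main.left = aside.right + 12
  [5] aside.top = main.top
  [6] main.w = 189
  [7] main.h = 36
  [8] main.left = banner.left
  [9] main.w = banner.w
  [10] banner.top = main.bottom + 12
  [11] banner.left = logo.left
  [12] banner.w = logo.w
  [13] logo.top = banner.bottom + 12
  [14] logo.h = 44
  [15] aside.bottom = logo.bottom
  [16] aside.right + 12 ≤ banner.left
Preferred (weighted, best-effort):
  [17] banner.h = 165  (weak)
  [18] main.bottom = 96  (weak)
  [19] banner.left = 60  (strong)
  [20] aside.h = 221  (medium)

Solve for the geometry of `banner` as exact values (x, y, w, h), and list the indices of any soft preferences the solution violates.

banner = (x=81, y=66, w=189, h=165)
violated soft preferences: 18, 19, 20

1. banner.x = 81  [main.left = banner.left]
2. banner.w = 189  [main.w = banner.w]
3. banner.y = 66  [banner.top = main.bottom + 12]
4. banner.h = 165  [logo.top = banner.bottom + 12]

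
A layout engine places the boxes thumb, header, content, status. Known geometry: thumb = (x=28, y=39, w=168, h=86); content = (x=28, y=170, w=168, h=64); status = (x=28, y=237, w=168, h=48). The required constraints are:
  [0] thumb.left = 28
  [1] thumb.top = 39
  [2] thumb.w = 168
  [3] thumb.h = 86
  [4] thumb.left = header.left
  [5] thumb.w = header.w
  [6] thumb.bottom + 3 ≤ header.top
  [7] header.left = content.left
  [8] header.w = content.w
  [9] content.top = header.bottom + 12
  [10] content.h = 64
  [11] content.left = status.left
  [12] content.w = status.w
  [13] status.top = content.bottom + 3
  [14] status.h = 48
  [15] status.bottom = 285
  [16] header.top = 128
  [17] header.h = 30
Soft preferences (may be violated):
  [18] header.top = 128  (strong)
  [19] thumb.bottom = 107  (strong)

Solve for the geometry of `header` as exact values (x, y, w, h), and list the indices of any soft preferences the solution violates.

1. header.x = 28  [thumb.left = header.left]
2. header.w = 168  [thumb.w = header.w]
3. header.y = 128  [header.top = 128]
4. header.h = 30  [header.h = 30]

header = (x=28, y=128, w=168, h=30)
violated soft preferences: 19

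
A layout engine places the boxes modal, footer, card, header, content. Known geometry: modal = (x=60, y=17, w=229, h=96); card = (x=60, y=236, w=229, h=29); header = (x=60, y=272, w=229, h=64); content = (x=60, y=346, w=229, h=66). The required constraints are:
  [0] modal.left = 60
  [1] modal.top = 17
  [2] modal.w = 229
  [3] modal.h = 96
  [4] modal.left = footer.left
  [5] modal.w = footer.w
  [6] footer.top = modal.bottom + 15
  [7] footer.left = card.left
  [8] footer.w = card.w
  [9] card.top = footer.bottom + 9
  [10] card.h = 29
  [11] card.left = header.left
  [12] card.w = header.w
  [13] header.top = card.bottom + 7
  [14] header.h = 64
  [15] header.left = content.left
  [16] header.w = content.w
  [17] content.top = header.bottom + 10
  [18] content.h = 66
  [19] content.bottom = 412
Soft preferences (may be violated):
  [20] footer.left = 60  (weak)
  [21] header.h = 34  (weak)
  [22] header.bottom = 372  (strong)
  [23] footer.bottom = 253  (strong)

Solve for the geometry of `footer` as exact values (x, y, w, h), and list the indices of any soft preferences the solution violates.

footer = (x=60, y=128, w=229, h=99)
violated soft preferences: 21, 22, 23

1. footer.x = 60  [modal.left = footer.left]
2. footer.w = 229  [modal.w = footer.w]
3. footer.y = 128  [footer.top = modal.bottom + 15]
4. footer.h = 99  [card.top = footer.bottom + 9]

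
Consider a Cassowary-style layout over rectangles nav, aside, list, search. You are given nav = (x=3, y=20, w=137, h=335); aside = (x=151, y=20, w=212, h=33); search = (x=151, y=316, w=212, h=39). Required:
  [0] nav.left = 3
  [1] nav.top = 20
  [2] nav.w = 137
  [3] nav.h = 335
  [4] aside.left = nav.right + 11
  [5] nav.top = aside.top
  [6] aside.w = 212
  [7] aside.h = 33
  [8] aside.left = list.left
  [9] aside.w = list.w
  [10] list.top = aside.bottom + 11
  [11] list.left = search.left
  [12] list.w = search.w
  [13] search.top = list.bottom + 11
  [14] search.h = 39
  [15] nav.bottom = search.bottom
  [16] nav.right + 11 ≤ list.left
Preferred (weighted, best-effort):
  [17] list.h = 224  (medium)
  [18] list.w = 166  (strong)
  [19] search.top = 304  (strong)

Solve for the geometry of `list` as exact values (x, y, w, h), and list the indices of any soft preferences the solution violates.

list = (x=151, y=64, w=212, h=241)
violated soft preferences: 17, 18, 19

1. list.x = 151  [aside.left = list.left]
2. list.w = 212  [aside.w = list.w]
3. list.y = 64  [list.top = aside.bottom + 11]
4. list.h = 241  [search.top = list.bottom + 11]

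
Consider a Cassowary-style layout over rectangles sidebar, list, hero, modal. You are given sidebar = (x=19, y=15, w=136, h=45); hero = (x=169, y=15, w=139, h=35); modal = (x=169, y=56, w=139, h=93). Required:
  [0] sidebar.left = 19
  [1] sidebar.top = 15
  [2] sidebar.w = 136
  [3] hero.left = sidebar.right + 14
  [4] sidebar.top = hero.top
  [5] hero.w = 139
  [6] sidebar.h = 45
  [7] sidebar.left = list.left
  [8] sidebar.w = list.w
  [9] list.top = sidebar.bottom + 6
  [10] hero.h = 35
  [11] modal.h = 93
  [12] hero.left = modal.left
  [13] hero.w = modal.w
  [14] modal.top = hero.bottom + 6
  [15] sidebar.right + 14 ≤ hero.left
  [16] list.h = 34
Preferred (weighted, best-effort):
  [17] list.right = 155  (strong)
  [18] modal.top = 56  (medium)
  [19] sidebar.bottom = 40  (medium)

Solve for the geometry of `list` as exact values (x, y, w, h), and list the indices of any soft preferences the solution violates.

1. list.x = 19  [sidebar.left = list.left]
2. list.w = 136  [sidebar.w = list.w]
3. list.y = 66  [list.top = sidebar.bottom + 6]
4. list.h = 34  [list.h = 34]

list = (x=19, y=66, w=136, h=34)
violated soft preferences: 19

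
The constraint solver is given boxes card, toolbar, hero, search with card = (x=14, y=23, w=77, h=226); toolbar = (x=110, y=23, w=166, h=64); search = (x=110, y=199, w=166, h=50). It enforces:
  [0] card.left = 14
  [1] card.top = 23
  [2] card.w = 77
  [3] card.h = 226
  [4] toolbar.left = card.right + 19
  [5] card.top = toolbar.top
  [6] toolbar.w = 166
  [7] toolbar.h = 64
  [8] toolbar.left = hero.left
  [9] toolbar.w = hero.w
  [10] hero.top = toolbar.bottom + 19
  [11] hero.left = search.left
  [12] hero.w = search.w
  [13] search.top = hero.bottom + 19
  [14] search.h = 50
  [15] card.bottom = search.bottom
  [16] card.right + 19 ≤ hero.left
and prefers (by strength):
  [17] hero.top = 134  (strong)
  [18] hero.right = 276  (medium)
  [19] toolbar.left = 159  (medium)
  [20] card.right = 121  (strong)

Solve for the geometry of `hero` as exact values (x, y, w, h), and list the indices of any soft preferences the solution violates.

1. hero.x = 110  [toolbar.left = hero.left]
2. hero.w = 166  [toolbar.w = hero.w]
3. hero.y = 106  [hero.top = toolbar.bottom + 19]
4. hero.h = 74  [search.top = hero.bottom + 19]

hero = (x=110, y=106, w=166, h=74)
violated soft preferences: 17, 19, 20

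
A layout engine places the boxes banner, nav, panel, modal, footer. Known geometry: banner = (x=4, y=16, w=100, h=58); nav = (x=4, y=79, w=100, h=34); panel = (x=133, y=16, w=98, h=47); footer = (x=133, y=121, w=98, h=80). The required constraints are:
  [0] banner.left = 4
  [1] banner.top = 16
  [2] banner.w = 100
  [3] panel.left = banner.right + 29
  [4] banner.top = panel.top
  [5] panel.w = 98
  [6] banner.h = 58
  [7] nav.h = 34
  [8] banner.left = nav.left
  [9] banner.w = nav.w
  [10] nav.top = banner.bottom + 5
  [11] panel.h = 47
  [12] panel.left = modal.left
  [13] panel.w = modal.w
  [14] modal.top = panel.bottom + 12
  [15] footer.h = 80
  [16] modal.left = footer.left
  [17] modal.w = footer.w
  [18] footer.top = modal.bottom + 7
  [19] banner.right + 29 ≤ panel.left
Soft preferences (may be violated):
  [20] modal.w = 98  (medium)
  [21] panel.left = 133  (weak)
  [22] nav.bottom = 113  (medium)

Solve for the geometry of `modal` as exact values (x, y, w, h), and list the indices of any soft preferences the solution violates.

1. modal.x = 133  [panel.left = modal.left]
2. modal.w = 98  [panel.w = modal.w]
3. modal.y = 75  [modal.top = panel.bottom + 12]
4. modal.h = 39  [footer.top = modal.bottom + 7]

modal = (x=133, y=75, w=98, h=39)
violated soft preferences: none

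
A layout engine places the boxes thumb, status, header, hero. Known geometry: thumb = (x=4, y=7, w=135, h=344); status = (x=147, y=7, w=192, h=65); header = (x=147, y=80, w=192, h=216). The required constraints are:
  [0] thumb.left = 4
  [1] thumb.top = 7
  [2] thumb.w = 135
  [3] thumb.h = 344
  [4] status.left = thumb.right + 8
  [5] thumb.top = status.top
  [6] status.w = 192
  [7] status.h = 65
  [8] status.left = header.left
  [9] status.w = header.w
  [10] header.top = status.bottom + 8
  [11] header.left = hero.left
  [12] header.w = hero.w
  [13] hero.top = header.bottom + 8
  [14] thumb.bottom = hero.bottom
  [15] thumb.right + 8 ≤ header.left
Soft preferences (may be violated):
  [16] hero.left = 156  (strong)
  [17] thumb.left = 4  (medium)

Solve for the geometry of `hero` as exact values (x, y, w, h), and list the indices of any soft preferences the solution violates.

1. hero.x = 147  [header.left = hero.left]
2. hero.w = 192  [header.w = hero.w]
3. hero.y = 304  [hero.top = header.bottom + 8]
4. hero.h = 47  [thumb.bottom = hero.bottom]

hero = (x=147, y=304, w=192, h=47)
violated soft preferences: 16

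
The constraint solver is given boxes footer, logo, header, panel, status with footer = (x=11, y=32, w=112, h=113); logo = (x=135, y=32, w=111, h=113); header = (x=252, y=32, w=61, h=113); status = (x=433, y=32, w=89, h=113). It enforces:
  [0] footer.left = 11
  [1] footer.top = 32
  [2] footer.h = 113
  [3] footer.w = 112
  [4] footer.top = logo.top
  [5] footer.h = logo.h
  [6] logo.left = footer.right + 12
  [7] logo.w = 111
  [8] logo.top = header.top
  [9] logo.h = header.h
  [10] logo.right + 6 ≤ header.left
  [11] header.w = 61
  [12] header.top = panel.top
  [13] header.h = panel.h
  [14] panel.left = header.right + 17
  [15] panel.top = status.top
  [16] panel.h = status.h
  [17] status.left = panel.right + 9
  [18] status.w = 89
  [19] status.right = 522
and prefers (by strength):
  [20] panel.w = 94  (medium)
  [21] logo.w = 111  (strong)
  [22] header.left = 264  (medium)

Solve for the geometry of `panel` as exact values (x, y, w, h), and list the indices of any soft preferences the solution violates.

panel = (x=330, y=32, w=94, h=113)
violated soft preferences: 22

1. panel.y = 32  [header.top = panel.top]
2. panel.h = 113  [header.h = panel.h]
3. panel.x = 330  [panel.left = header.right + 17]
4. panel.w = 94  [status.left = panel.right + 9]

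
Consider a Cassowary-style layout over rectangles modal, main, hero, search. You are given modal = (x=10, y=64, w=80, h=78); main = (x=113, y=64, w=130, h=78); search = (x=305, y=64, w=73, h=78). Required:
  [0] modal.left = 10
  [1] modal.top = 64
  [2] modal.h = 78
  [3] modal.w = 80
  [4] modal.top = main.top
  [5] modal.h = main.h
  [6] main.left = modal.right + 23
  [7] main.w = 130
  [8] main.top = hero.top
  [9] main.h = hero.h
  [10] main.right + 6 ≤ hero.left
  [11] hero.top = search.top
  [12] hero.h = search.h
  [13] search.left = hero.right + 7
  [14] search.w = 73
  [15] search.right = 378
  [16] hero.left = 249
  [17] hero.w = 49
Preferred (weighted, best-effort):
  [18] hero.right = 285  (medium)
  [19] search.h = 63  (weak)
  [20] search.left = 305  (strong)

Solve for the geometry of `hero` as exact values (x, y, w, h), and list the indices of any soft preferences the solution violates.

1. hero.y = 64  [main.top = hero.top]
2. hero.h = 78  [main.h = hero.h]
3. hero.x = 249  [hero.left = 249]
4. hero.w = 49  [hero.w = 49]

hero = (x=249, y=64, w=49, h=78)
violated soft preferences: 18, 19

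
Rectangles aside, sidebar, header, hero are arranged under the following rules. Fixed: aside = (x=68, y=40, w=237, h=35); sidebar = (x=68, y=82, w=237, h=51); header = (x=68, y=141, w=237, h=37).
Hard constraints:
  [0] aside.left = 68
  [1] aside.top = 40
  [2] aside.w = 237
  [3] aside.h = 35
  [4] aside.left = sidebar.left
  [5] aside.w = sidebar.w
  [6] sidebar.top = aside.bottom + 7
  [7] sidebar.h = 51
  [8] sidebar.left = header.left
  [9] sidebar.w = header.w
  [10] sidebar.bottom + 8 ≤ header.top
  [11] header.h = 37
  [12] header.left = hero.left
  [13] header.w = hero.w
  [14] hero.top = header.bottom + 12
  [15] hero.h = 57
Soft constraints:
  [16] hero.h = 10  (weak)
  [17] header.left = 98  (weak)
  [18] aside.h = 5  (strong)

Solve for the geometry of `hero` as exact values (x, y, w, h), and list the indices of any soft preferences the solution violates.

hero = (x=68, y=190, w=237, h=57)
violated soft preferences: 16, 17, 18

1. hero.x = 68  [header.left = hero.left]
2. hero.w = 237  [header.w = hero.w]
3. hero.y = 190  [hero.top = header.bottom + 12]
4. hero.h = 57  [hero.h = 57]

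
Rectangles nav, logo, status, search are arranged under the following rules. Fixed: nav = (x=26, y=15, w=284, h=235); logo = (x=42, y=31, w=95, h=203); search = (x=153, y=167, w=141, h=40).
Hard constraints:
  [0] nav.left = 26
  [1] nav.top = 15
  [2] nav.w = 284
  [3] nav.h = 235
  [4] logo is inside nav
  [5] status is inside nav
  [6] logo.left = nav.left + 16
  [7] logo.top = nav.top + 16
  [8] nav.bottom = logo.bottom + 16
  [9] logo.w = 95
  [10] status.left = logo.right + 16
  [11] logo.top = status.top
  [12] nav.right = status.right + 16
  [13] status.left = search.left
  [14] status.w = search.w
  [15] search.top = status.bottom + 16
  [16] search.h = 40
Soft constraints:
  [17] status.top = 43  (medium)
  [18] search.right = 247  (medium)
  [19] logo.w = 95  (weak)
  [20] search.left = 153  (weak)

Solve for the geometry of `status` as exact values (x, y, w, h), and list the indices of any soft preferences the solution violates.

1. status.x = 153  [status.left = logo.right + 16]
2. status.y = 31  [logo.top = status.top]
3. status.w = 141  [nav.right = status.right + 16]
4. status.h = 120  [search.top = status.bottom + 16]

status = (x=153, y=31, w=141, h=120)
violated soft preferences: 17, 18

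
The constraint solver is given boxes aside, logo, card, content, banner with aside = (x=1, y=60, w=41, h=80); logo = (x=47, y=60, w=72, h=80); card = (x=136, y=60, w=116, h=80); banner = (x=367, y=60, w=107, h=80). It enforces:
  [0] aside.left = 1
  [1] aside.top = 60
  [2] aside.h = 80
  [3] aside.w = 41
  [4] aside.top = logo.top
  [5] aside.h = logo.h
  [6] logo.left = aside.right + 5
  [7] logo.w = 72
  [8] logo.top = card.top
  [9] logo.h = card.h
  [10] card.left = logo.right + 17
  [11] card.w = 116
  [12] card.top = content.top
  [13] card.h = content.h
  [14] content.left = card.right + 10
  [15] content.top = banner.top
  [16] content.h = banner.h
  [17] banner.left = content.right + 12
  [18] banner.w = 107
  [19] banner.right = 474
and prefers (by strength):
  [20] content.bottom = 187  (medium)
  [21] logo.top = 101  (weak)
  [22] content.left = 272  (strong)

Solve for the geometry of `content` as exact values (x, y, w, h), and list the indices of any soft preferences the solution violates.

1. content.y = 60  [card.top = content.top]
2. content.h = 80  [card.h = content.h]
3. content.x = 262  [content.left = card.right + 10]
4. content.w = 93  [banner.left = content.right + 12]

content = (x=262, y=60, w=93, h=80)
violated soft preferences: 20, 21, 22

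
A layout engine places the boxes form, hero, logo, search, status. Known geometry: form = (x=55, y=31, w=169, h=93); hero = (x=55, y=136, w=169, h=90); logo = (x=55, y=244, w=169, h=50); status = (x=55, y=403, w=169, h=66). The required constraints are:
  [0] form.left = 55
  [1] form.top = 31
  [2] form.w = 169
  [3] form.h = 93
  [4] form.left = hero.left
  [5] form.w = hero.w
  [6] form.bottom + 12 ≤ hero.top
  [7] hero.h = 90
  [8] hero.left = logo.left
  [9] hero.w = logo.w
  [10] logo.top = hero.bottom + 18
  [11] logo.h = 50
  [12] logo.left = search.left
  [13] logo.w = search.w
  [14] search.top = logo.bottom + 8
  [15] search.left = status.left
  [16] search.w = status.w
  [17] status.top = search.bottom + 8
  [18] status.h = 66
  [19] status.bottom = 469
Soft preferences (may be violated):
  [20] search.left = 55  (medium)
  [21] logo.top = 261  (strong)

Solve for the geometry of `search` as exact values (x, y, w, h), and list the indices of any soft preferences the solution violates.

search = (x=55, y=302, w=169, h=93)
violated soft preferences: 21

1. search.x = 55  [logo.left = search.left]
2. search.w = 169  [logo.w = search.w]
3. search.y = 302  [search.top = logo.bottom + 8]
4. search.h = 93  [status.top = search.bottom + 8]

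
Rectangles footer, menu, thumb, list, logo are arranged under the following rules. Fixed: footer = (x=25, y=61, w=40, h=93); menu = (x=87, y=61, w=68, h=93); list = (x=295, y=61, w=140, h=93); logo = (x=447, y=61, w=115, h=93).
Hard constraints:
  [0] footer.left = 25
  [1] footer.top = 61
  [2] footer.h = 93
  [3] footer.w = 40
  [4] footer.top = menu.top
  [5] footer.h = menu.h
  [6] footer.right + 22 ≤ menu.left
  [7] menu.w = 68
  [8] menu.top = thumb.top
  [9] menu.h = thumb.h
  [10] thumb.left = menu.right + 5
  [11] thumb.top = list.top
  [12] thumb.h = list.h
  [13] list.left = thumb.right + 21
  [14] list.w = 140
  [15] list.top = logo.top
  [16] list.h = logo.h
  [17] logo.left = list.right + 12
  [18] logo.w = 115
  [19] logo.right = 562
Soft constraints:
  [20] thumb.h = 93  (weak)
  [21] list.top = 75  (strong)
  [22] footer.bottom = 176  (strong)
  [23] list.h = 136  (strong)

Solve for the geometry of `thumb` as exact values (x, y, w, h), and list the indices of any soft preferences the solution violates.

thumb = (x=160, y=61, w=114, h=93)
violated soft preferences: 21, 22, 23

1. thumb.y = 61  [menu.top = thumb.top]
2. thumb.h = 93  [menu.h = thumb.h]
3. thumb.x = 160  [thumb.left = menu.right + 5]
4. thumb.w = 114  [list.left = thumb.right + 21]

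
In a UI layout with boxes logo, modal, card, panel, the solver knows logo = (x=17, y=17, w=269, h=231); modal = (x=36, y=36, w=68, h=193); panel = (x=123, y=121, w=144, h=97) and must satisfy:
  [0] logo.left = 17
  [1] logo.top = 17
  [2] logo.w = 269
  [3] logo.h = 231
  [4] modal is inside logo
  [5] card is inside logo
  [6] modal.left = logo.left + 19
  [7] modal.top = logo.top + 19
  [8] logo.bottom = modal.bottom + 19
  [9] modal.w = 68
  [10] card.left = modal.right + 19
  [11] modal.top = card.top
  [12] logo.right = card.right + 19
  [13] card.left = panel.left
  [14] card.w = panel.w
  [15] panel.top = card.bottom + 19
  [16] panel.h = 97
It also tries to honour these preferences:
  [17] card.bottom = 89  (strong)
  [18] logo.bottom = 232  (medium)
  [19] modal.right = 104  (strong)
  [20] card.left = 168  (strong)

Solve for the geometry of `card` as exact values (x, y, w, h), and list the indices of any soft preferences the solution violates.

1. card.x = 123  [card.left = modal.right + 19]
2. card.y = 36  [modal.top = card.top]
3. card.w = 144  [logo.right = card.right + 19]
4. card.h = 66  [panel.top = card.bottom + 19]

card = (x=123, y=36, w=144, h=66)
violated soft preferences: 17, 18, 20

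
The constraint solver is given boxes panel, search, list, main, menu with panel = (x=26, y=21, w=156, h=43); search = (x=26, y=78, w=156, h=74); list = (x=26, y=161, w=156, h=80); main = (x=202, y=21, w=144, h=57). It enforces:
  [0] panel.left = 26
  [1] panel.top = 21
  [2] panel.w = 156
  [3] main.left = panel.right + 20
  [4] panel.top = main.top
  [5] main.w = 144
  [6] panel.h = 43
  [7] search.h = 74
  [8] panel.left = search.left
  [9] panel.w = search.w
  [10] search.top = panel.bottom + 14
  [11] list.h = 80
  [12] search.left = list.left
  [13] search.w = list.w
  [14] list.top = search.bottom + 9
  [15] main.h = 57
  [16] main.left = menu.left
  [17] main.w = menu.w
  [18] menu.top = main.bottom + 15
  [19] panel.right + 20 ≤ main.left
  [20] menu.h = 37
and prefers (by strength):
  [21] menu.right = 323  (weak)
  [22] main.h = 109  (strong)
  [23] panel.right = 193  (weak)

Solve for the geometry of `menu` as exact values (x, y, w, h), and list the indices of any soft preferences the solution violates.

menu = (x=202, y=93, w=144, h=37)
violated soft preferences: 21, 22, 23

1. menu.x = 202  [main.left = menu.left]
2. menu.w = 144  [main.w = menu.w]
3. menu.y = 93  [menu.top = main.bottom + 15]
4. menu.h = 37  [menu.h = 37]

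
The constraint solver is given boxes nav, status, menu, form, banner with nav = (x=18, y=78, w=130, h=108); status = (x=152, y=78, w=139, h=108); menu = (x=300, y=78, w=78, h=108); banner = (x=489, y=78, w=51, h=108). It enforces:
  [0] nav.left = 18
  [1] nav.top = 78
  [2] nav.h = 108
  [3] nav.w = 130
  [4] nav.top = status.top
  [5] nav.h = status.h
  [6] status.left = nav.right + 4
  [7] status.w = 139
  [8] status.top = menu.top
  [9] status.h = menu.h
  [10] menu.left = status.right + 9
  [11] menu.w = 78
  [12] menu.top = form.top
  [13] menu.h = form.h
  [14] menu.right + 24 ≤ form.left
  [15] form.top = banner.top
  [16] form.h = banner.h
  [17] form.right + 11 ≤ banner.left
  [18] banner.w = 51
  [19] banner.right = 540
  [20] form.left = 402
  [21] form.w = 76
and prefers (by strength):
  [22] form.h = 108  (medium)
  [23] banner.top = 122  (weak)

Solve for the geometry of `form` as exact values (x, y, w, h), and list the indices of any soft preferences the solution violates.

1. form.y = 78  [menu.top = form.top]
2. form.h = 108  [menu.h = form.h]
3. form.x = 402  [form.left = 402]
4. form.w = 76  [form.w = 76]

form = (x=402, y=78, w=76, h=108)
violated soft preferences: 23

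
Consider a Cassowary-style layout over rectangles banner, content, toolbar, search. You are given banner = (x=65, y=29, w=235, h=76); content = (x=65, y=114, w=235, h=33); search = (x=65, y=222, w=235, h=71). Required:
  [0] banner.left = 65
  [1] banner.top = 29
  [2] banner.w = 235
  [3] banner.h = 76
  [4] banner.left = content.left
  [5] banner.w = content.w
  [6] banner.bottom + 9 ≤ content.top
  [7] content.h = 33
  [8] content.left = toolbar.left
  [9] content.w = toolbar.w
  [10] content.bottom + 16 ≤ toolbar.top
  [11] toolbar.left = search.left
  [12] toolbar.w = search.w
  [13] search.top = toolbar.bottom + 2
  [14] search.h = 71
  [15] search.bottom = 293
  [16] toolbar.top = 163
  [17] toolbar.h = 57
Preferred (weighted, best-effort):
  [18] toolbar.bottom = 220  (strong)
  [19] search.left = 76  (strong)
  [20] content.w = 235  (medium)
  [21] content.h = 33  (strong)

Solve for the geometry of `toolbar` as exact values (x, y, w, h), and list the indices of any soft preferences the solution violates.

toolbar = (x=65, y=163, w=235, h=57)
violated soft preferences: 19

1. toolbar.x = 65  [content.left = toolbar.left]
2. toolbar.w = 235  [content.w = toolbar.w]
3. toolbar.y = 163  [toolbar.top = 163]
4. toolbar.h = 57  [toolbar.h = 57]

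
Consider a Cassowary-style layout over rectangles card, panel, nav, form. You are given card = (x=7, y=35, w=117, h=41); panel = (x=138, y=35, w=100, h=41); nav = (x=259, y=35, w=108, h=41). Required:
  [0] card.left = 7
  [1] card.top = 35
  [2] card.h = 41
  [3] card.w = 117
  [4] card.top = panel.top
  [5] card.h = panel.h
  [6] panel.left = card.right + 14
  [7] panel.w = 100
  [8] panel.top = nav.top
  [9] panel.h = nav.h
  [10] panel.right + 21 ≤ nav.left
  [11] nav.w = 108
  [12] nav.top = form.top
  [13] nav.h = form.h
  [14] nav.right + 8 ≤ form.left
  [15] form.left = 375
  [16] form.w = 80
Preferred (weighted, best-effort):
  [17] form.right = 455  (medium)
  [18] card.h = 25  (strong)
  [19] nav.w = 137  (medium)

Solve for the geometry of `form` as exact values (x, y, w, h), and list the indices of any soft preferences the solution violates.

form = (x=375, y=35, w=80, h=41)
violated soft preferences: 18, 19

1. form.y = 35  [nav.top = form.top]
2. form.h = 41  [nav.h = form.h]
3. form.x = 375  [form.left = 375]
4. form.w = 80  [form.w = 80]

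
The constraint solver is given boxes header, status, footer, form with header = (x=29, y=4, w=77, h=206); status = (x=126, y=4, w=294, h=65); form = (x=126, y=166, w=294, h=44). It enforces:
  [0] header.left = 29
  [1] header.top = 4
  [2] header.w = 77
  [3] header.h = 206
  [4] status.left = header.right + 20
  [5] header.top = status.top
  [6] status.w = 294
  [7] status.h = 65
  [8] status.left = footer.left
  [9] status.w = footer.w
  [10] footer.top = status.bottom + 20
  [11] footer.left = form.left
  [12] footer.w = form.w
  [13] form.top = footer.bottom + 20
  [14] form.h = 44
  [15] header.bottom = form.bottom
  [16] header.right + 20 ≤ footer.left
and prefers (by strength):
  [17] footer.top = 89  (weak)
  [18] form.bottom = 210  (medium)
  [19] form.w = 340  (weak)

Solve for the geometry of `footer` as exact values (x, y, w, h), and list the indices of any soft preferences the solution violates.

1. footer.x = 126  [status.left = footer.left]
2. footer.w = 294  [status.w = footer.w]
3. footer.y = 89  [footer.top = status.bottom + 20]
4. footer.h = 57  [form.top = footer.bottom + 20]

footer = (x=126, y=89, w=294, h=57)
violated soft preferences: 19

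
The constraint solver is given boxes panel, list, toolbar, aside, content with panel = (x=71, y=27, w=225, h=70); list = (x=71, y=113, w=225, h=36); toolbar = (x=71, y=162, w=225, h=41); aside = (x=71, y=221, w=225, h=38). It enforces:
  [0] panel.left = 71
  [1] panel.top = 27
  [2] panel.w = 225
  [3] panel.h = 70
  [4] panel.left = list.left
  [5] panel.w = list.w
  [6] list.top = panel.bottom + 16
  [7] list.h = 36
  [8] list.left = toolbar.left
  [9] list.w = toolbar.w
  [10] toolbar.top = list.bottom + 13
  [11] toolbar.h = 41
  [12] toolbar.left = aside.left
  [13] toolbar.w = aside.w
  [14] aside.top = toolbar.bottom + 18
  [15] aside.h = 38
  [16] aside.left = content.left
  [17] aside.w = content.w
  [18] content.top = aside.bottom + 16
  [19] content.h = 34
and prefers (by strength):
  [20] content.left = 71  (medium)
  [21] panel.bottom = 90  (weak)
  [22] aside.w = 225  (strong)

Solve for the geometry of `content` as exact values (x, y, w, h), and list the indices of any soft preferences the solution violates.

1. content.x = 71  [aside.left = content.left]
2. content.w = 225  [aside.w = content.w]
3. content.y = 275  [content.top = aside.bottom + 16]
4. content.h = 34  [content.h = 34]

content = (x=71, y=275, w=225, h=34)
violated soft preferences: 21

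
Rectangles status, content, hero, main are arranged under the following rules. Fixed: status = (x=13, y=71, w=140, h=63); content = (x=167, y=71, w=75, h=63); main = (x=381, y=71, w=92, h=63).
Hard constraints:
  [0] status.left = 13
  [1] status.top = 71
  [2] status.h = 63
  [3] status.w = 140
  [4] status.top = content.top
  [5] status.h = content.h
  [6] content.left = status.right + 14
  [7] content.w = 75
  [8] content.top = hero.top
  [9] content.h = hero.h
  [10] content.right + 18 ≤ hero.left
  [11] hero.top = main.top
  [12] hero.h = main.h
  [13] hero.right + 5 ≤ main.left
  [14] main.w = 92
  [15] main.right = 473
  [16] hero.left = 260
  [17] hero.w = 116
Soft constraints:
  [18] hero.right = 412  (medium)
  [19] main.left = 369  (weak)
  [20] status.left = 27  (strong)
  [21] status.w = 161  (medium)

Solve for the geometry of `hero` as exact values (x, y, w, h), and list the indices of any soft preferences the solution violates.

1. hero.y = 71  [content.top = hero.top]
2. hero.h = 63  [content.h = hero.h]
3. hero.x = 260  [hero.left = 260]
4. hero.w = 116  [hero.w = 116]

hero = (x=260, y=71, w=116, h=63)
violated soft preferences: 18, 19, 20, 21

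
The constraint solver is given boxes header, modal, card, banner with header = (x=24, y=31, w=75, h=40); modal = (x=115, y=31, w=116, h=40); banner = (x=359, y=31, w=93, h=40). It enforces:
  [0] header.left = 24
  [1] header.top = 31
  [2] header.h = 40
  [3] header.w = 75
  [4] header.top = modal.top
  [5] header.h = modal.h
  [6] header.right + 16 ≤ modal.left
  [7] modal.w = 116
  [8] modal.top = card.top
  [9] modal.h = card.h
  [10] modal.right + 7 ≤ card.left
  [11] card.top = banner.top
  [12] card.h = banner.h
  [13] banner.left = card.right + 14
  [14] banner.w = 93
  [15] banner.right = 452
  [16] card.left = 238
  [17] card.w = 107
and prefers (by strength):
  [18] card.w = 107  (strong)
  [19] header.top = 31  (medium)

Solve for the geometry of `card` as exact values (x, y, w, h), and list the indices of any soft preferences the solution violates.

1. card.y = 31  [modal.top = card.top]
2. card.h = 40  [modal.h = card.h]
3. card.x = 238  [card.left = 238]
4. card.w = 107  [card.w = 107]

card = (x=238, y=31, w=107, h=40)
violated soft preferences: none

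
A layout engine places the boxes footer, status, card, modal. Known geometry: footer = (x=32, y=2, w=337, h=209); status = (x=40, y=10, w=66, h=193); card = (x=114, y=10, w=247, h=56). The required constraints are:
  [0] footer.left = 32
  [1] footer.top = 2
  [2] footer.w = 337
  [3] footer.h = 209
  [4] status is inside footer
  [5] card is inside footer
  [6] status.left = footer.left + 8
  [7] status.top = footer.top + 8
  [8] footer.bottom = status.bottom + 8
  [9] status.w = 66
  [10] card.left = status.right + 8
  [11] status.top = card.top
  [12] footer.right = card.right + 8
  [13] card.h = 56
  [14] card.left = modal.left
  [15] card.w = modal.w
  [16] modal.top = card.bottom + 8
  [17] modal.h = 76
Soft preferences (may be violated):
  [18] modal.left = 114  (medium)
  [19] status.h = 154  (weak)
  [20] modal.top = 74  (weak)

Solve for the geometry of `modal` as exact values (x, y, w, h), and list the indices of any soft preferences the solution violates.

modal = (x=114, y=74, w=247, h=76)
violated soft preferences: 19

1. modal.x = 114  [card.left = modal.left]
2. modal.w = 247  [card.w = modal.w]
3. modal.y = 74  [modal.top = card.bottom + 8]
4. modal.h = 76  [modal.h = 76]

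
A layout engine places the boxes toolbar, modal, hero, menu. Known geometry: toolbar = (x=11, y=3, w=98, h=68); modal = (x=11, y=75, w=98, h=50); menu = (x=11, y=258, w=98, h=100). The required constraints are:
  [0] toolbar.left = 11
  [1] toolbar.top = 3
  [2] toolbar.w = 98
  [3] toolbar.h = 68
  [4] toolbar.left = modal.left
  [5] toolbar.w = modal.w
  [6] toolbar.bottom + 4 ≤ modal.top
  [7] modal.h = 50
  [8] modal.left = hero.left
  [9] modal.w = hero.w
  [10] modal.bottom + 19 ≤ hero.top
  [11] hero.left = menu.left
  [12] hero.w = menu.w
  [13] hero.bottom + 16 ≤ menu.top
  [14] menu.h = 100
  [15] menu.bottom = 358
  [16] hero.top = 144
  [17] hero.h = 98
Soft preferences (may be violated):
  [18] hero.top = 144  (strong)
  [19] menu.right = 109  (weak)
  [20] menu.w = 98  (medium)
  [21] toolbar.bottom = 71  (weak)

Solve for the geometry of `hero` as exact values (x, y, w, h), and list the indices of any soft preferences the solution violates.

hero = (x=11, y=144, w=98, h=98)
violated soft preferences: none

1. hero.x = 11  [modal.left = hero.left]
2. hero.w = 98  [modal.w = hero.w]
3. hero.y = 144  [hero.top = 144]
4. hero.h = 98  [hero.h = 98]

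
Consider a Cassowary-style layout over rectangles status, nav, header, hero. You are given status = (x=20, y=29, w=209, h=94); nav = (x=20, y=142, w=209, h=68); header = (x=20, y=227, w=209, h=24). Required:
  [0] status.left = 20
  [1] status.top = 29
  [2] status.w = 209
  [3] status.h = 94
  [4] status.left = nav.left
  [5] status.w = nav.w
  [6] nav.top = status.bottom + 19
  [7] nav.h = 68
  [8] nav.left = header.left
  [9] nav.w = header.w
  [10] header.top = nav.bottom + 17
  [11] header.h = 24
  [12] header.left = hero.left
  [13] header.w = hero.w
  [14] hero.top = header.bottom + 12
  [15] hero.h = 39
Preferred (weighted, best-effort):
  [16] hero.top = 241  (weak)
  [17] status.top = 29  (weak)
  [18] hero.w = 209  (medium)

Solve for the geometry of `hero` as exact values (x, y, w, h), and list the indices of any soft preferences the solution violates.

1. hero.x = 20  [header.left = hero.left]
2. hero.w = 209  [header.w = hero.w]
3. hero.y = 263  [hero.top = header.bottom + 12]
4. hero.h = 39  [hero.h = 39]

hero = (x=20, y=263, w=209, h=39)
violated soft preferences: 16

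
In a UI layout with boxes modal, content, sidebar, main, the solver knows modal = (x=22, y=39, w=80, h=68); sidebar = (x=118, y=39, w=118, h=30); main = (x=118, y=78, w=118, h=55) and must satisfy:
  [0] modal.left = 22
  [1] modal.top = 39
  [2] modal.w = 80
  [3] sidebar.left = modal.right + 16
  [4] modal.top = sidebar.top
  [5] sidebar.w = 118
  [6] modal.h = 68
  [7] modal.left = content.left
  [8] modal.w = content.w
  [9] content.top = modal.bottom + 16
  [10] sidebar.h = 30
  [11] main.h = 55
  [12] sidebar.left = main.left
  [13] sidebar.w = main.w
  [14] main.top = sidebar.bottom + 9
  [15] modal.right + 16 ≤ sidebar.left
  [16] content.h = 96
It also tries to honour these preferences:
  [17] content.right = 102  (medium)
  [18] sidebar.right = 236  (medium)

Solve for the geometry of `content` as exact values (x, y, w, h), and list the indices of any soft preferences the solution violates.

content = (x=22, y=123, w=80, h=96)
violated soft preferences: none

1. content.x = 22  [modal.left = content.left]
2. content.w = 80  [modal.w = content.w]
3. content.y = 123  [content.top = modal.bottom + 16]
4. content.h = 96  [content.h = 96]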